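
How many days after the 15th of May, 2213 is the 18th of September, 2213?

126

May 2213: 31 − 15 = 16 days remain.
Then June (30), July (31), August (31): 30 + 31 + 31 = 92 days.
September 1–18, 2213: 18 days.
Total: 16 + 92 + 18 = 126 days.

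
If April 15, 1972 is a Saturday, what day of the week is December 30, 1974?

Monday

April 15, 1972 → April 15, 1973: 365 days.
April 15, 1973 → April 15, 1974: 365 days.
April 1974: 30 − 15 = 15 days remain.
Then May (31), June (30), July (31), August (31), September (30), October (31), November (30): 31 + 30 + 31 + 31 + 30 + 31 + 30 = 214 days.
December 1–30, 1974: 30 days.
Residual: 259 days.
Total: 989 days.
989 mod 7 = 2, so 2 days after Saturday is Monday.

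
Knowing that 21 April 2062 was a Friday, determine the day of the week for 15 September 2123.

From April 21, 2062 to April 21, 2123: 61 years, of which 14 contain a Feb 29 — 47×365 + 14×366 = 22279 days.
(2100 is not a leap year (divisible by 100 but not 400).)
April 2123: 30 − 21 = 9 days remain.
Then May (31), June (30), July (31), August (31): 31 + 30 + 31 + 31 = 123 days.
September 1–15, 2123: 15 days.
Residual: 147 days.
Total: 22426 days.
22426 mod 7 = 5, so 5 days after Friday is Wednesday.

Wednesday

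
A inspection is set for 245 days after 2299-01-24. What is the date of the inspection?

2299-09-26

Count 245 days after January 24, 2299:
January 2299: 31 − 24 = 7 days remain.
Then February 2299 (28), March (31), April (30), May (31), June (30), July (31), August (31): 28 + 31 + 30 + 31 + 30 + 31 + 31 = 212 days.
September 1–26, 2299: 26 days.
Total: 7 + 212 + 26 = 245 days.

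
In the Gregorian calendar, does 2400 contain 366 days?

2400 is a leap year (divisible by 400).

Yes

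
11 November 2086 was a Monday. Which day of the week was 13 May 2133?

Day-of-year of November 11, 2086: 315.
Day-of-year of May 13, 2133: 133.
2086 has 365 days, so 365 − 315 = 50 days remain in 2086.
Full years 2087–2132: 35 common + 11 leap = 35×365 + 11×366 = 16801 days.
Total: 50 + 16801 + 133 = 16984 days.
16984 mod 7 = 2, so 2 days after Monday is Wednesday.

Wednesday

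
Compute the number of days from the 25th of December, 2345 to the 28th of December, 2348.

1099

December 25, 2345 → December 25, 2346: 365 days.
December 25, 2346 → December 25, 2347: 365 days.
December 25, 2347 → December 25, 2348: 366 days (2348 is a leap year).
Within December 2348: 28 − 25 = 3 days.
Total: 1099 days.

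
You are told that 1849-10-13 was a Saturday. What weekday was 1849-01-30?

Count forward from the earlier date (January 30, 1849) to the later (October 13, 1849):
January 1849: 31 − 30 = 1 day remains.
Then February 1849 (28), March (31), April (30), May (31), June (30), July (31), August (31), September (30): 28 + 31 + 30 + 31 + 30 + 31 + 31 + 30 = 242 days.
October 1–13, 1849: 13 days.
Total: 1 + 242 + 13 = 256 days.
256 mod 7 = 4, so 4 days before Saturday is Tuesday.

Tuesday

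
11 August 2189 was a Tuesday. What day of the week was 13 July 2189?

Monday

Count forward from the earlier date (July 13, 2189) to the later (August 11, 2189):
July 2189: 31 − 13 = 18 days remain.
August 1–11, 2189: 11 days.
Total: 18 + 11 = 29 days.
29 mod 7 = 1, so 1 day before Tuesday is Monday.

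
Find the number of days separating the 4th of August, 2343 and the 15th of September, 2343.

August 2343: 31 − 4 = 27 days remain.
September 1–15, 2343: 15 days.
Total: 27 + 15 = 42 days.

42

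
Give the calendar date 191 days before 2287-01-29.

2286-07-22

Count 191 days before January 29, 2287:
Day-of-year of July 22, 2286: 203.
Day-of-year of January 29, 2287: 29.
2286 has 365 days, so 365 − 203 = 162 days remain in 2286.
Total: 162 + 29 = 191 days.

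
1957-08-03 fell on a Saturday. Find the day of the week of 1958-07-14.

August 1957: 31 − 3 = 28 days remain.
Then 10 full months totalling 303 days.
July 1–14, 1958: 14 days.
Total: 28 + 303 + 14 = 345 days.
345 mod 7 = 2, so 2 days after Saturday is Monday.

Monday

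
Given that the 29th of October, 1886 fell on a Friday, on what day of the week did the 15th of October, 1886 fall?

Friday

Count forward from the earlier date (October 15, 1886) to the later (October 29, 1886):
Within October 1886: 29 − 15 = 14 days.
14 is a multiple of 7, so the 15th of October, 1886 falls on the same weekday: Friday.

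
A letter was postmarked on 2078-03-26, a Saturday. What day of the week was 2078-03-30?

Within March 2078: 30 − 26 = 4 days.
4 mod 7 = 4, so 4 days after Saturday is Wednesday.

Wednesday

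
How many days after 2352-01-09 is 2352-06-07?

150

January 2352: 31 − 9 = 22 days remain.
Then February 2352 (29), March (31), April (30), May (31): 29 + 31 + 30 + 31 = 121 days.
June 1–7, 2352: 7 days.
Total: 22 + 121 + 7 = 150 days.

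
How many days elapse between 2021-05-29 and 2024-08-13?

Day-of-year of May 29, 2021: 149.
Day-of-year of August 13, 2024: 226.
2021 has 365 days, so 365 − 149 = 216 days remain in 2021.
Full years: 2022: 365; 2023: 365. Sum = 730.
Total: 216 + 730 + 226 = 1172 days.

1172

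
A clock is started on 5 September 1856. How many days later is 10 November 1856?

September 1856: 30 − 5 = 25 days remain.
Then October (31): 31 days.
November 1–10, 1856: 10 days.
Total: 25 + 31 + 10 = 66 days.

66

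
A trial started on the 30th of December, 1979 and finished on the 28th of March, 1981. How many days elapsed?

December 1979: 31 − 30 = 1 day remains.
Then 14 full months totalling 425 days.
March 1–28, 1981: 28 days.
Total: 1 + 425 + 28 = 454 days.

454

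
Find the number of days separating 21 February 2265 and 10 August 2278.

Day-of-year of February 21, 2265: 52.
Day-of-year of August 10, 2278: 222.
2265 has 365 days, so 365 − 52 = 313 days remain in 2265.
Full years 2266–2277: 9 common + 3 leap = 9×365 + 3×366 = 4383 days.
Total: 313 + 4383 + 222 = 4918 days.

4918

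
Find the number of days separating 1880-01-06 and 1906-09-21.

9754

From January 6, 1880 to January 6, 1906: 26 years, of which 6 contain a Feb 29 — 20×365 + 6×366 = 9496 days.
(1900 is not a leap year (divisible by 100 but not 400).)
January 1906: 31 − 6 = 25 days remain.
Then February 1906 (28), March (31), April (30), May (31), June (30), July (31), August (31): 28 + 31 + 30 + 31 + 30 + 31 + 31 = 212 days.
September 1–21, 1906: 21 days.
Residual: 258 days.
Total: 9754 days.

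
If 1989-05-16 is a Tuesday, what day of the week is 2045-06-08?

From May 16, 1989 to May 16, 2045: 56 years, of which 14 contain a Feb 29 — 42×365 + 14×366 = 20454 days.
(2000 is a leap year (divisible by 400).)
May 2045: 31 − 16 = 15 days remain.
June 1–8, 2045: 8 days.
Residual: 23 days.
Total: 20477 days.
20477 mod 7 = 2, so 2 days after Tuesday is Thursday.

Thursday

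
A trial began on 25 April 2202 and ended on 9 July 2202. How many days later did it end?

75

April 2202: 30 − 25 = 5 days remain.
Then May (31), June (30): 31 + 30 = 61 days.
July 1–9, 2202: 9 days.
Total: 5 + 61 + 9 = 75 days.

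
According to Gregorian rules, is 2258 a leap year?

No

2258 is not a leap year.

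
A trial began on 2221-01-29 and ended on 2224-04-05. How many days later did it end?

Day-of-year of January 29, 2221: 29.
Day-of-year of April 5, 2224: 96.
2221 has 365 days, so 365 − 29 = 336 days remain in 2221.
Full years: 2222: 365; 2223: 365. Sum = 730.
Total: 336 + 730 + 96 = 1162 days.

1162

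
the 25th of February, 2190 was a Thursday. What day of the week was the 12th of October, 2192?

Friday

February 25, 2190 → February 25, 2191: 365 days.
February 25, 2191 → February 25, 2192: 365 days.
February 2192: 29 − 25 = 4 days remain (2192 is a leap year, so February has 29 days).
Then March (31), April (30), May (31), June (30), July (31), August (31), September (30): 31 + 30 + 31 + 30 + 31 + 31 + 30 = 214 days.
October 1–12, 2192: 12 days.
Residual: 230 days.
Total: 960 days.
960 mod 7 = 1, so 1 day after Thursday is Friday.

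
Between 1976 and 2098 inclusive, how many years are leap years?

Years divisible by 4: 1976, 1980, …, 2096 — 31 in all.
2000 is divisible by 400, so still leap.
No century exceptions apply. Count: 31.

31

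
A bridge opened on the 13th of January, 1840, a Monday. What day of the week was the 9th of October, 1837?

Monday

Count forward from the earlier date (October 9, 1837) to the later (January 13, 1840):
Day-of-year of October 9, 1837: 282.
Day-of-year of January 13, 1840: 13.
1837 has 365 days, so 365 − 282 = 83 days remain in 1837.
Full years: 1838: 365; 1839: 365. Sum = 730.
Total: 83 + 730 + 13 = 826 days.
826 is a multiple of 7, so the 9th of October, 1837 falls on the same weekday: Monday.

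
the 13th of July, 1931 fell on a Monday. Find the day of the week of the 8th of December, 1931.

July 1931: 31 − 13 = 18 days remain.
Then August (31), September (30), October (31), November (30): 31 + 30 + 31 + 30 = 122 days.
December 1–8, 1931: 8 days.
Total: 18 + 122 + 8 = 148 days.
148 mod 7 = 1, so 1 day after Monday is Tuesday.

Tuesday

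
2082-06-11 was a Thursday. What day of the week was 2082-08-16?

Sunday

June 2082: 30 − 11 = 19 days remain.
Then July (31): 31 days.
August 1–16, 2082: 16 days.
Total: 19 + 31 + 16 = 66 days.
66 mod 7 = 3, so 3 days after Thursday is Sunday.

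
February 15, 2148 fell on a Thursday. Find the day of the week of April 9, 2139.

Count forward from the earlier date (April 9, 2139) to the later (February 15, 2148):
From April 9, 2139 to April 9, 2147: 8 years, of which 2 contain a Feb 29 — 6×365 + 2×366 = 2922 days.
April 2147: 30 − 9 = 21 days remain.
Then 9 full months totalling 276 days.
February 1–15, 2148: 15 days (2148 is a leap year).
Residual: 312 days.
Total: 3234 days.
3234 is a multiple of 7, so April 9, 2139 falls on the same weekday: Thursday.

Thursday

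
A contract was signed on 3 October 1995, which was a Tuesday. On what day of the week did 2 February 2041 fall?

Saturday

Day-of-year of October 3, 1995: 276.
Day-of-year of February 2, 2041: 33.
1995 has 365 days, so 365 − 276 = 89 days remain in 1995.
Full years 1996–2040: 33 common + 12 leap = 33×365 + 12×366 = 16437 days.
Total: 89 + 16437 + 33 = 16559 days.
16559 mod 7 = 4, so 4 days after Tuesday is Saturday.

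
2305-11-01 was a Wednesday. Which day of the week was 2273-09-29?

Count forward from the earlier date (September 29, 2273) to the later (November 1, 2305):
Day-of-year of September 29, 2273: 272.
Day-of-year of November 1, 2305: 305.
2273 has 365 days, so 365 − 272 = 93 days remain in 2273.
Full years 2274–2304: 24 common + 7 leap = 24×365 + 7×366 = 11322 days.
Total: 93 + 11322 + 305 = 11720 days.
11720 mod 7 = 2, so 2 days before Wednesday is Monday.

Monday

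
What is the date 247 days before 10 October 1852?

6 February 1852

Count 247 days before October 10, 1852:
February 1852: 29 − 6 = 23 days remain (1852 is a leap year, so February has 29 days).
Then March (31), April (30), May (31), June (30), July (31), August (31), September (30): 31 + 30 + 31 + 30 + 31 + 31 + 30 = 214 days.
October 1–10, 1852: 10 days.
Total: 23 + 214 + 10 = 247 days.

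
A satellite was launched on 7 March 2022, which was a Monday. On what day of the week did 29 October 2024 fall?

March 7, 2022 → March 7, 2023: 365 days.
March 7, 2023 → March 7, 2024: 366 days (2024 is a leap year).
March 2024: 31 − 7 = 24 days remain.
Then April (30), May (31), June (30), July (31), August (31), September (30): 30 + 31 + 30 + 31 + 31 + 30 = 183 days.
October 1–29, 2024: 29 days.
Residual: 236 days.
Total: 967 days.
967 mod 7 = 1, so 1 day after Monday is Tuesday.

Tuesday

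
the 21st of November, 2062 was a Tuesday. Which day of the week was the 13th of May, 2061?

Count forward from the earlier date (May 13, 2061) to the later (November 21, 2062):
May 13, 2061 → May 13, 2062: 365 days.
May 2062: 31 − 13 = 18 days remain.
Then June (30), July (31), August (31), September (30), October (31): 30 + 31 + 31 + 30 + 31 = 153 days.
November 1–21, 2062: 21 days.
Residual: 192 days.
Total: 557 days.
557 mod 7 = 4, so 4 days before Tuesday is Friday.

Friday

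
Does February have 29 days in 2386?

No

2386 is not a leap year.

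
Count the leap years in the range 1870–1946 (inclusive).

Years divisible by 4: 1872, 1876, …, 1944 — 19 in all.
Of these, 1900 is divisible by 100 but not 400, so not leap.
Leap years: 19 − 1 = 18.

18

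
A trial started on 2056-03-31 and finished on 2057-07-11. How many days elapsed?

467

March 2056: 31 − 31 = 0 days remain.
Then 15 full months totalling 456 days.
July 1–11, 2057: 11 days.
Total: 0 + 456 + 11 = 467 days.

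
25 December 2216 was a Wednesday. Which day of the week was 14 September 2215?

Thursday

Count forward from the earlier date (September 14, 2215) to the later (December 25, 2216):
Day-of-year of September 14, 2215: 257.
Day-of-year of December 25, 2216: 360.
2215 has 365 days, so 365 − 257 = 108 days remain in 2215.
Total: 108 + 360 = 468 days.
468 mod 7 = 6, so 6 days before Wednesday is Thursday.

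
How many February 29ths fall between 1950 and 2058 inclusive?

27

Years divisible by 4: 1952, 1956, …, 2056 — 27 in all.
2000 is divisible by 400, so still leap.
No century exceptions apply. Count: 27.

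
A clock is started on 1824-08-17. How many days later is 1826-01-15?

516

August 1824: 31 − 17 = 14 days remain.
Then 16 full months totalling 487 days.
January 1–15, 1826: 15 days.
Total: 14 + 487 + 15 = 516 days.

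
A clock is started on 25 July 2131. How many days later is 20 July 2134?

1091

Day-of-year of July 25, 2131: 206.
Day-of-year of July 20, 2134: 201.
2131 has 365 days, so 365 − 206 = 159 days remain in 2131.
Full years: 2132: 366; 2133: 365. Sum = 731.
Total: 159 + 731 + 201 = 1091 days.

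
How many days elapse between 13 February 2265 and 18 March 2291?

From February 13, 2265 to February 13, 2291: 26 years, of which 6 contain a Feb 29 — 20×365 + 6×366 = 9496 days.
February 2291: 28 − 13 = 15 days remain (2291 is not a leap year, so February has 28 days).
March 1–18, 2291: 18 days.
Residual: 33 days.
Total: 9529 days.

9529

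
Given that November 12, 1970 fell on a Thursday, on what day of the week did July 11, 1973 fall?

Day-of-year of November 12, 1970: 316.
Day-of-year of July 11, 1973: 192.
1970 has 365 days, so 365 − 316 = 49 days remain in 1970.
Full years: 1971: 365; 1972: 366. Sum = 731.
Total: 49 + 731 + 192 = 972 days.
972 mod 7 = 6, so 6 days after Thursday is Wednesday.

Wednesday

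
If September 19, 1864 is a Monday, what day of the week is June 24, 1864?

Count forward from the earlier date (June 24, 1864) to the later (September 19, 1864):
June 1864: 30 − 24 = 6 days remain.
Then July (31), August (31): 31 + 31 = 62 days.
September 1–19, 1864: 19 days.
Total: 6 + 62 + 19 = 87 days.
87 mod 7 = 3, so 3 days before Monday is Friday.

Friday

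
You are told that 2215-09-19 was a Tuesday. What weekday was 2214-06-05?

Sunday

Count forward from the earlier date (June 5, 2214) to the later (September 19, 2215):
Day-of-year of June 5, 2214: 156.
Day-of-year of September 19, 2215: 262.
2214 has 365 days, so 365 − 156 = 209 days remain in 2214.
Total: 209 + 262 = 471 days.
471 mod 7 = 2, so 2 days before Tuesday is Sunday.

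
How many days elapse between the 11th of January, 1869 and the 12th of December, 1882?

5083

Day-of-year of January 11, 1869: 11.
Day-of-year of December 12, 1882: 346.
1869 has 365 days, so 365 − 11 = 354 days remain in 1869.
Full years 1870–1881: 9 common + 3 leap = 9×365 + 3×366 = 4383 days.
Total: 354 + 4383 + 346 = 5083 days.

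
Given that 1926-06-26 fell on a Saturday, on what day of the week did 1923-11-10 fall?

Count forward from the earlier date (November 10, 1923) to the later (June 26, 1926):
Day-of-year of November 10, 1923: 314.
Day-of-year of June 26, 1926: 177.
1923 has 365 days, so 365 − 314 = 51 days remain in 1923.
Full years: 1924: 366; 1925: 365. Sum = 731.
Total: 51 + 731 + 177 = 959 days.
959 is a multiple of 7, so 1923-11-10 falls on the same weekday: Saturday.

Saturday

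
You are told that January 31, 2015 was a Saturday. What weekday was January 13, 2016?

Wednesday

January 2015: 31 − 31 = 0 days remain.
Then 11 full months totalling 334 days.
January 1–13, 2016: 13 days.
Residual: 347 days.
Total: 347 days.
347 mod 7 = 4, so 4 days after Saturday is Wednesday.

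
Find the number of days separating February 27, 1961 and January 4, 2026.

23687

Day-of-year of February 27, 1961: 58.
Day-of-year of January 4, 2026: 4.
1961 has 365 days, so 365 − 58 = 307 days remain in 1961.
Full years 1962–2025: 48 common + 16 leap = 48×365 + 16×366 = 23376 days.
Total: 307 + 23376 + 4 = 23687 days.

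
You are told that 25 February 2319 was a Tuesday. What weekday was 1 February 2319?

Saturday

Count forward from the earlier date (February 1, 2319) to the later (February 25, 2319):
Within February 2319: 25 − 1 = 24 days.
24 mod 7 = 3, so 3 days before Tuesday is Saturday.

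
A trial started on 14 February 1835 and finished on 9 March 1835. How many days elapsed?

23

February 1835: 28 − 14 = 14 days remain (1835 is not a leap year, so February has 28 days).
March 1–9, 1835: 9 days.
Total: 14 + 9 = 23 days.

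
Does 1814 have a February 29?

1814 is not a leap year.

No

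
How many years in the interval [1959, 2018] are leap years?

Years divisible by 4: 1960, 1964, …, 2016 — 15 in all.
2000 is divisible by 400, so still leap.
No century exceptions apply. Count: 15.

15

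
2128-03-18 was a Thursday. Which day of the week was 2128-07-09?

March 2128: 31 − 18 = 13 days remain.
Then April (30), May (31), June (30): 30 + 31 + 30 = 91 days.
July 1–9, 2128: 9 days.
Total: 13 + 91 + 9 = 113 days.
113 mod 7 = 1, so 1 day after Thursday is Friday.

Friday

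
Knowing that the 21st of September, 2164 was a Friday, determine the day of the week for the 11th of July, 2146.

Count forward from the earlier date (July 11, 2146) to the later (September 21, 2164):
From July 11, 2146 to July 11, 2164: 18 years, of which 5 contain a Feb 29 — 13×365 + 5×366 = 6575 days.
July 2164: 31 − 11 = 20 days remain.
Then August (31): 31 days.
September 1–21, 2164: 21 days.
Residual: 72 days.
Total: 6647 days.
6647 mod 7 = 4, so 4 days before Friday is Monday.

Monday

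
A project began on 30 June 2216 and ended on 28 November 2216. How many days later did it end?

June 2216: 30 − 30 = 0 days remain.
Then July (31), August (31), September (30), October (31): 31 + 31 + 30 + 31 = 123 days.
November 1–28, 2216: 28 days.
Total: 0 + 123 + 28 = 151 days.

151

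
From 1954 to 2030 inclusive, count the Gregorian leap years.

19

Years divisible by 4: 1956, 1960, …, 2028 — 19 in all.
2000 is divisible by 400, so still leap.
No century exceptions apply. Count: 19.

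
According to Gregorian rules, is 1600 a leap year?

1600 is a leap year (divisible by 400).

Yes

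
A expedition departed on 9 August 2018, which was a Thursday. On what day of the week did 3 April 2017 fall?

Count forward from the earlier date (April 3, 2017) to the later (August 9, 2018):
April 2017: 30 − 3 = 27 days remain.
Then 15 full months totalling 457 days.
August 1–9, 2018: 9 days.
Total: 27 + 457 + 9 = 493 days.
493 mod 7 = 3, so 3 days before Thursday is Monday.

Monday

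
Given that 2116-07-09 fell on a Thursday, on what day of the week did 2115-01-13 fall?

Sunday

Count forward from the earlier date (January 13, 2115) to the later (July 9, 2116):
January 2115: 31 − 13 = 18 days remain.
Then 17 full months totalling 516 days.
July 1–9, 2116: 9 days.
Total: 18 + 516 + 9 = 543 days.
543 mod 7 = 4, so 4 days before Thursday is Sunday.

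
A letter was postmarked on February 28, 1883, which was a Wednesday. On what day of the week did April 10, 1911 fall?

From February 28, 1883 to February 28, 1911: 28 years, of which 6 contain a Feb 29 — 22×365 + 6×366 = 10226 days.
(1900 is not a leap year (divisible by 100 but not 400).)
February 1911: 28 − 28 = 0 days remain (1911 is not a leap year, so February has 28 days).
Then March (31): 31 days.
April 1–10, 1911: 10 days.
Residual: 41 days.
Total: 10267 days.
10267 mod 7 = 5, so 5 days after Wednesday is Monday.

Monday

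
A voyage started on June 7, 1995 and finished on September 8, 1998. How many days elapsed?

June 7, 1995 → June 7, 1996: 366 days (1996 is a leap year).
June 7, 1996 → June 7, 1997: 365 days.
June 7, 1997 → June 7, 1998: 365 days.
June 1998: 30 − 7 = 23 days remain.
Then July (31), August (31): 31 + 31 = 62 days.
September 1–8, 1998: 8 days.
Residual: 93 days.
Total: 1189 days.

1189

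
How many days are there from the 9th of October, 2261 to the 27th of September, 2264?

Day-of-year of October 9, 2261: 282.
Day-of-year of September 27, 2264: 271.
2261 has 365 days, so 365 − 282 = 83 days remain in 2261.
Full years: 2262: 365; 2263: 365. Sum = 730.
Total: 83 + 730 + 271 = 1084 days.

1084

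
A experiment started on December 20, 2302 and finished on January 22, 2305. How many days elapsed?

December 20, 2302 → December 20, 2303: 365 days.
December 20, 2303 → December 20, 2304: 366 days (2304 is a leap year).
December 2304: 31 − 20 = 11 days remain.
January 1–22, 2305: 22 days.
Residual: 33 days.
Total: 764 days.

764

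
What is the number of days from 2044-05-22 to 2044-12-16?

May 2044: 31 − 22 = 9 days remain.
Then June (30), July (31), August (31), September (30), October (31), November (30): 30 + 31 + 31 + 30 + 31 + 30 = 183 days.
December 1–16, 2044: 16 days.
Total: 9 + 183 + 16 = 208 days.

208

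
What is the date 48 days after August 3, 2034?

September 20, 2034

Count 48 days after August 3, 2034:
August 2034: 31 − 3 = 28 days remain.
September 1–20, 2034: 20 days.
Total: 28 + 20 = 48 days.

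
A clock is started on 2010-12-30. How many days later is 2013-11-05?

1041

December 30, 2010 → December 30, 2011: 365 days.
December 30, 2011 → December 30, 2012: 366 days (2012 is a leap year).
December 2012: 31 − 30 = 1 day remains.
Then 10 full months totalling 304 days.
November 1–5, 2013: 5 days.
Residual: 310 days.
Total: 1041 days.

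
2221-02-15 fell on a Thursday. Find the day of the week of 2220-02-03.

Thursday

Count forward from the earlier date (February 3, 2220) to the later (February 15, 2221):
Day-of-year of February 3, 2220: 34.
Day-of-year of February 15, 2221: 46.
2220 has 366 days, so 366 − 34 = 332 days remain in 2220.
Total: 332 + 46 = 378 days.
378 is a multiple of 7, so 2220-02-03 falls on the same weekday: Thursday.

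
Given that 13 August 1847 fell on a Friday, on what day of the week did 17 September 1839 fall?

Count forward from the earlier date (September 17, 1839) to the later (August 13, 1847):
From September 17, 1839 to September 17, 1846: 7 years, of which 2 contain a Feb 29 — 5×365 + 2×366 = 2557 days.
September 1846: 30 − 17 = 13 days remain.
Then 10 full months totalling 304 days.
August 1–13, 1847: 13 days.
Residual: 330 days.
Total: 2887 days.
2887 mod 7 = 3, so 3 days before Friday is Tuesday.

Tuesday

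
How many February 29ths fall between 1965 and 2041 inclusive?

19

Years divisible by 4: 1968, 1972, …, 2040 — 19 in all.
2000 is divisible by 400, so still leap.
No century exceptions apply. Count: 19.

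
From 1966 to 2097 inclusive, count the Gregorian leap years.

33

Years divisible by 4: 1968, 1972, …, 2096 — 33 in all.
2000 is divisible by 400, so still leap.
No century exceptions apply. Count: 33.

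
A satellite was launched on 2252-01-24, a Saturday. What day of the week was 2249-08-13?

Count forward from the earlier date (August 13, 2249) to the later (January 24, 2252):
August 13, 2249 → August 13, 2250: 365 days.
August 13, 2250 → August 13, 2251: 365 days.
August 2251: 31 − 13 = 18 days remain.
Then September (30), October (31), November (30), December (31): 30 + 31 + 30 + 31 = 122 days.
January 1–24, 2252: 24 days.
Residual: 164 days.
Total: 894 days.
894 mod 7 = 5, so 5 days before Saturday is Monday.

Monday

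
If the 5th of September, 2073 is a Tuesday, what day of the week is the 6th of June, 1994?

Monday

Count forward from the earlier date (June 6, 1994) to the later (September 5, 2073):
From June 6, 1994 to June 6, 2073: 79 years, of which 20 contain a Feb 29 — 59×365 + 20×366 = 28855 days.
(2000 is a leap year (divisible by 400).)
June 2073: 30 − 6 = 24 days remain.
Then July (31), August (31): 31 + 31 = 62 days.
September 1–5, 2073: 5 days.
Residual: 91 days.
Total: 28946 days.
28946 mod 7 = 1, so 1 day before Tuesday is Monday.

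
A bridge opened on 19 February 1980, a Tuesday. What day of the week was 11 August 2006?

Day-of-year of February 19, 1980: 50.
Day-of-year of August 11, 2006: 223.
1980 has 366 days, so 366 − 50 = 316 days remain in 1980.
Full years 1981–2005: 19 common + 6 leap = 19×365 + 6×366 = 9131 days.
Total: 316 + 9131 + 223 = 9670 days.
9670 mod 7 = 3, so 3 days after Tuesday is Friday.

Friday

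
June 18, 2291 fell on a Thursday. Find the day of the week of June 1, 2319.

From June 18, 2291 to June 18, 2318: 27 years, of which 6 contain a Feb 29 — 21×365 + 6×366 = 9861 days.
(2300 is not a leap year (divisible by 100 but not 400).)
June 2318: 30 − 18 = 12 days remain.
Then 11 full months totalling 335 days.
June 1, 2319: 1 day.
Residual: 348 days.
Total: 10209 days.
10209 mod 7 = 3, so 3 days after Thursday is Sunday.

Sunday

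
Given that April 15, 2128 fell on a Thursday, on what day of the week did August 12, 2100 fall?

Thursday

Count forward from the earlier date (August 12, 2100) to the later (April 15, 2128):
Day-of-year of August 12, 2100: 224.
Day-of-year of April 15, 2128: 106.
2100 has 365 days, so 365 − 224 = 141 days remain in 2100.
Full years 2101–2127: 21 common + 6 leap = 21×365 + 6×366 = 9861 days.
Total: 141 + 9861 + 106 = 10108 days.
10108 is a multiple of 7, so August 12, 2100 falls on the same weekday: Thursday.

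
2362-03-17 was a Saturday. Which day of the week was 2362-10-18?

Thursday

March 2362: 31 − 17 = 14 days remain.
Then April (30), May (31), June (30), July (31), August (31), September (30): 30 + 31 + 30 + 31 + 31 + 30 = 183 days.
October 1–18, 2362: 18 days.
Total: 14 + 183 + 18 = 215 days.
215 mod 7 = 5, so 5 days after Saturday is Thursday.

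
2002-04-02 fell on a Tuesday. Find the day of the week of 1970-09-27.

Count forward from the earlier date (September 27, 1970) to the later (April 2, 2002):
From September 27, 1970 to September 27, 2001: 31 years, of which 8 contain a Feb 29 — 23×365 + 8×366 = 11323 days.
(2000 is a leap year (divisible by 400).)
September 2001: 30 − 27 = 3 days remain.
Then October (31), November (30), December (31), January (31), February 2002 (28), March (31): 31 + 30 + 31 + 31 + 28 + 31 = 182 days.
April 1–2, 2002: 2 days.
Residual: 187 days.
Total: 11510 days.
11510 mod 7 = 2, so 2 days before Tuesday is Sunday.

Sunday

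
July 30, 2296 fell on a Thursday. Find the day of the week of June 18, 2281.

Saturday

Count forward from the earlier date (June 18, 2281) to the later (July 30, 2296):
Day-of-year of June 18, 2281: 169.
Day-of-year of July 30, 2296: 212.
2281 has 365 days, so 365 − 169 = 196 days remain in 2281.
Full years 2282–2295: 11 common + 3 leap = 11×365 + 3×366 = 5113 days.
Total: 196 + 5113 + 212 = 5521 days.
5521 mod 7 = 5, so 5 days before Thursday is Saturday.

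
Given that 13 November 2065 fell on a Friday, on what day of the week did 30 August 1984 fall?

Count forward from the earlier date (August 30, 1984) to the later (November 13, 2065):
Day-of-year of August 30, 1984: 243.
Day-of-year of November 13, 2065: 317.
1984 has 366 days, so 366 − 243 = 123 days remain in 1984.
Full years 1985–2064: 60 common + 20 leap = 60×365 + 20×366 = 29220 days.
Total: 123 + 29220 + 317 = 29660 days.
29660 mod 7 = 1, so 1 day before Friday is Thursday.

Thursday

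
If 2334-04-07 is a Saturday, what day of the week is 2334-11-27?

April 2334: 30 − 7 = 23 days remain.
Then May (31), June (30), July (31), August (31), September (30), October (31): 31 + 30 + 31 + 31 + 30 + 31 = 184 days.
November 1–27, 2334: 27 days.
Total: 23 + 184 + 27 = 234 days.
234 mod 7 = 3, so 3 days after Saturday is Tuesday.

Tuesday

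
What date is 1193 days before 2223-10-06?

2220-06-30

Count 1193 days before October 6, 2223:
Day-of-year of June 30, 2220: 182.
Day-of-year of October 6, 2223: 279.
2220 has 366 days, so 366 − 182 = 184 days remain in 2220.
Full years: 2221: 365; 2222: 365. Sum = 730.
Total: 184 + 730 + 279 = 1193 days.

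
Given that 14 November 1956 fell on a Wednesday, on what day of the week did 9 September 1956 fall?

Count forward from the earlier date (September 9, 1956) to the later (November 14, 1956):
September 1956: 30 − 9 = 21 days remain.
Then October (31): 31 days.
November 1–14, 1956: 14 days.
Total: 21 + 31 + 14 = 66 days.
66 mod 7 = 3, so 3 days before Wednesday is Sunday.

Sunday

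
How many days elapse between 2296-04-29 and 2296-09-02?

126

April 2296: 30 − 29 = 1 day remains.
Then May (31), June (30), July (31), August (31): 31 + 30 + 31 + 31 = 123 days.
September 1–2, 2296: 2 days.
Total: 1 + 123 + 2 = 126 days.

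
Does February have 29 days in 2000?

Yes

2000 is a leap year (divisible by 400).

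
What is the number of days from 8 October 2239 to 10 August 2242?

1037

October 8, 2239 → October 8, 2240: 366 days (2240 is a leap year).
October 8, 2240 → October 8, 2241: 365 days.
October 2241: 31 − 8 = 23 days remain.
Then 9 full months totalling 273 days.
August 1–10, 2242: 10 days.
Residual: 306 days.
Total: 1037 days.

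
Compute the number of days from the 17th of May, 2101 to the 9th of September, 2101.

May 2101: 31 − 17 = 14 days remain.
Then June (30), July (31), August (31): 30 + 31 + 31 = 92 days.
September 1–9, 2101: 9 days.
Total: 14 + 92 + 9 = 115 days.

115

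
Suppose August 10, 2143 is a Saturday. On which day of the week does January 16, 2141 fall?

Monday

Count forward from the earlier date (January 16, 2141) to the later (August 10, 2143):
January 16, 2141 → January 16, 2142: 365 days.
January 16, 2142 → January 16, 2143: 365 days.
January 2143: 31 − 16 = 15 days remain.
Then February 2143 (28), March (31), April (30), May (31), June (30), July (31): 28 + 31 + 30 + 31 + 30 + 31 = 181 days.
August 1–10, 2143: 10 days.
Residual: 206 days.
Total: 936 days.
936 mod 7 = 5, so 5 days before Saturday is Monday.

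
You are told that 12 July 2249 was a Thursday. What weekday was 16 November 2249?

July 2249: 31 − 12 = 19 days remain.
Then August (31), September (30), October (31): 31 + 30 + 31 = 92 days.
November 1–16, 2249: 16 days.
Total: 19 + 92 + 16 = 127 days.
127 mod 7 = 1, so 1 day after Thursday is Friday.

Friday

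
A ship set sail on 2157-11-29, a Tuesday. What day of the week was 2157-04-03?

Sunday

Count forward from the earlier date (April 3, 2157) to the later (November 29, 2157):
April 2157: 30 − 3 = 27 days remain.
Then May (31), June (30), July (31), August (31), September (30), October (31): 31 + 30 + 31 + 31 + 30 + 31 = 184 days.
November 1–29, 2157: 29 days.
Total: 27 + 184 + 29 = 240 days.
240 mod 7 = 2, so 2 days before Tuesday is Sunday.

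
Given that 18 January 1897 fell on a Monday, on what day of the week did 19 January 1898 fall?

January 18, 1897 → January 18, 1898: 365 days.
Within January 1898: 19 − 18 = 1 day.
Total: 366 days.
366 mod 7 = 2, so 2 days after Monday is Wednesday.

Wednesday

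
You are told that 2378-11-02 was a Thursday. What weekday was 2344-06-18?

Sunday

Count forward from the earlier date (June 18, 2344) to the later (November 2, 2378):
From June 18, 2344 to June 18, 2378: 34 years, of which 8 contain a Feb 29 — 26×365 + 8×366 = 12418 days.
June 2378: 30 − 18 = 12 days remain.
Then July (31), August (31), September (30), October (31): 31 + 31 + 30 + 31 = 123 days.
November 1–2, 2378: 2 days.
Residual: 137 days.
Total: 12555 days.
12555 mod 7 = 4, so 4 days before Thursday is Sunday.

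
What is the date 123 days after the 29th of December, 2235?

the 30th of April, 2236

Count 123 days after December 29, 2235:
December 2235: 31 − 29 = 2 days remain.
Then January (31), February 2236 (29), March (31): 31 + 29 + 31 = 91 days.
April 1–30, 2236: 30 days.
Residual: 123 days.
Total: 123 days.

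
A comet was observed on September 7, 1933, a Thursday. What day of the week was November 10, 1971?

Wednesday

From September 7, 1933 to September 7, 1971: 38 years, of which 9 contain a Feb 29 — 29×365 + 9×366 = 13879 days.
September 1971: 30 − 7 = 23 days remain.
Then October (31): 31 days.
November 1–10, 1971: 10 days.
Residual: 64 days.
Total: 13943 days.
13943 mod 7 = 6, so 6 days after Thursday is Wednesday.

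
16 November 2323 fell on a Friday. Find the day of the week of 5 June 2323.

Count forward from the earlier date (June 5, 2323) to the later (November 16, 2323):
June 2323: 30 − 5 = 25 days remain.
Then July (31), August (31), September (30), October (31): 31 + 31 + 30 + 31 = 123 days.
November 1–16, 2323: 16 days.
Total: 25 + 123 + 16 = 164 days.
164 mod 7 = 3, so 3 days before Friday is Tuesday.

Tuesday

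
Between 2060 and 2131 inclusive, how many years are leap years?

17

Years divisible by 4: 2060, 2064, …, 2128 — 18 in all.
Of these, 2100 is divisible by 100 but not 400, so not leap.
Leap years: 18 − 1 = 17.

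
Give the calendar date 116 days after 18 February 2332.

13 June 2332

Count 116 days after February 18, 2332:
February 2332: 29 − 18 = 11 days remain (2332 is a leap year, so February has 29 days).
Then March (31), April (30), May (31): 31 + 30 + 31 = 92 days.
June 1–13, 2332: 13 days.
Total: 11 + 92 + 13 = 116 days.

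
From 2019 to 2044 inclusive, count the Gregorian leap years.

Years divisible by 4 in [2019, 2044]: 2020, 2024, 2028, 2032, 2036, 2040, 2044.
No century exceptions apply. Count: 7.

7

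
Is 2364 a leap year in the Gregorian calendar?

Yes

2364 is a leap year.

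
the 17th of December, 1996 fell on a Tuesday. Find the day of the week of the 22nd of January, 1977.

Saturday

Count forward from the earlier date (January 22, 1977) to the later (December 17, 1996):
From January 22, 1977 to January 22, 1996: 19 years, of which 4 contain a Feb 29 — 15×365 + 4×366 = 6939 days.
January 1996: 31 − 22 = 9 days remain.
Then 10 full months totalling 304 days.
December 1–17, 1996: 17 days.
Residual: 330 days.
Total: 7269 days.
7269 mod 7 = 3, so 3 days before Tuesday is Saturday.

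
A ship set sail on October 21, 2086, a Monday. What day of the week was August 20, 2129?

Day-of-year of October 21, 2086: 294.
Day-of-year of August 20, 2129: 232.
2086 has 365 days, so 365 − 294 = 71 days remain in 2086.
Full years 2087–2128: 32 common + 10 leap = 32×365 + 10×366 = 15340 days.
Total: 71 + 15340 + 232 = 15643 days.
15643 mod 7 = 5, so 5 days after Monday is Saturday.

Saturday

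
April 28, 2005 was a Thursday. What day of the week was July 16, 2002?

Count forward from the earlier date (July 16, 2002) to the later (April 28, 2005):
July 16, 2002 → July 16, 2003: 365 days.
July 16, 2003 → July 16, 2004: 366 days (2004 is a leap year).
July 2004: 31 − 16 = 15 days remain.
Then August (31), September (30), October (31), November (30), December (31), January (31), February 2005 (28), March (31): 31 + 30 + 31 + 30 + 31 + 31 + 28 + 31 = 243 days.
April 1–28, 2005: 28 days.
Residual: 286 days.
Total: 1017 days.
1017 mod 7 = 2, so 2 days before Thursday is Tuesday.

Tuesday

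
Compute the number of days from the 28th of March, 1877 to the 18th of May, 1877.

51

March 1877: 31 − 28 = 3 days remain.
Then April (30): 30 days.
May 1–18, 1877: 18 days.
Total: 3 + 30 + 18 = 51 days.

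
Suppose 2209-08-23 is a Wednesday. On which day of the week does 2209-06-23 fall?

Count forward from the earlier date (June 23, 2209) to the later (August 23, 2209):
June 2209: 30 − 23 = 7 days remain.
Then July (31): 31 days.
August 1–23, 2209: 23 days.
Total: 7 + 31 + 23 = 61 days.
61 mod 7 = 5, so 5 days before Wednesday is Friday.

Friday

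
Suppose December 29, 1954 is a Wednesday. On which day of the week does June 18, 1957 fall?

Day-of-year of December 29, 1954: 363.
Day-of-year of June 18, 1957: 169.
1954 has 365 days, so 365 − 363 = 2 days remain in 1954.
Full years: 1955: 365; 1956: 366. Sum = 731.
Total: 2 + 731 + 169 = 902 days.
902 mod 7 = 6, so 6 days after Wednesday is Tuesday.

Tuesday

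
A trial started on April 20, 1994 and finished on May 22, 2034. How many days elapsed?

From April 20, 1994 to April 20, 2034: 40 years, of which 10 contain a Feb 29 — 30×365 + 10×366 = 14610 days.
(2000 is a leap year (divisible by 400).)
April 2034: 30 − 20 = 10 days remain.
May 1–22, 2034: 22 days.
Residual: 32 days.
Total: 14642 days.

14642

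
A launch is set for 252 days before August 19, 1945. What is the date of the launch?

December 10, 1944

Count 252 days before August 19, 1945:
December 1944: 31 − 10 = 21 days remain.
Then January (31), February 1945 (28), March (31), April (30), May (31), June (30), July (31): 31 + 28 + 31 + 30 + 31 + 30 + 31 = 212 days.
August 1–19, 1945: 19 days.
Residual: 252 days.
Total: 252 days.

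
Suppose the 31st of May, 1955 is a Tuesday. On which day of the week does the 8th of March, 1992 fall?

Day-of-year of May 31, 1955: 151.
Day-of-year of March 8, 1992: 68.
1955 has 365 days, so 365 − 151 = 214 days remain in 1955.
Full years 1956–1991: 27 common + 9 leap = 27×365 + 9×366 = 13149 days.
Total: 214 + 13149 + 68 = 13431 days.
13431 mod 7 = 5, so 5 days after Tuesday is Sunday.

Sunday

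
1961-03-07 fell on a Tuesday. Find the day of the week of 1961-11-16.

March 1961: 31 − 7 = 24 days remain.
Then April (30), May (31), June (30), July (31), August (31), September (30), October (31): 30 + 31 + 30 + 31 + 31 + 30 + 31 = 214 days.
November 1–16, 1961: 16 days.
Total: 24 + 214 + 16 = 254 days.
254 mod 7 = 2, so 2 days after Tuesday is Thursday.

Thursday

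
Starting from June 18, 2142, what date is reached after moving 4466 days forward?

September 9, 2154

Count 4466 days after June 18, 2142:
Day-of-year of June 18, 2142: 169.
Day-of-year of September 9, 2154: 252.
2142 has 365 days, so 365 − 169 = 196 days remain in 2142.
Full years 2143–2153: 8 common + 3 leap = 8×365 + 3×366 = 4018 days.
Total: 196 + 4018 + 252 = 4466 days.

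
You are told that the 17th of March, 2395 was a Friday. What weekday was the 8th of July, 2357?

Monday

Count forward from the earlier date (July 8, 2357) to the later (March 17, 2395):
From July 8, 2357 to July 8, 2394: 37 years, of which 9 contain a Feb 29 — 28×365 + 9×366 = 13514 days.
July 2394: 31 − 8 = 23 days remain.
Then August (31), September (30), October (31), November (30), December (31), January (31), February 2395 (28): 31 + 30 + 31 + 30 + 31 + 31 + 28 = 212 days.
March 1–17, 2395: 17 days.
Residual: 252 days.
Total: 13766 days.
13766 mod 7 = 4, so 4 days before Friday is Monday.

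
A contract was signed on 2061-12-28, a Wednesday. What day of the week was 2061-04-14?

Count forward from the earlier date (April 14, 2061) to the later (December 28, 2061):
April 2061: 30 − 14 = 16 days remain.
Then May (31), June (30), July (31), August (31), September (30), October (31), November (30): 31 + 30 + 31 + 31 + 30 + 31 + 30 = 214 days.
December 1–28, 2061: 28 days.
Total: 16 + 214 + 28 = 258 days.
258 mod 7 = 6, so 6 days before Wednesday is Thursday.

Thursday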